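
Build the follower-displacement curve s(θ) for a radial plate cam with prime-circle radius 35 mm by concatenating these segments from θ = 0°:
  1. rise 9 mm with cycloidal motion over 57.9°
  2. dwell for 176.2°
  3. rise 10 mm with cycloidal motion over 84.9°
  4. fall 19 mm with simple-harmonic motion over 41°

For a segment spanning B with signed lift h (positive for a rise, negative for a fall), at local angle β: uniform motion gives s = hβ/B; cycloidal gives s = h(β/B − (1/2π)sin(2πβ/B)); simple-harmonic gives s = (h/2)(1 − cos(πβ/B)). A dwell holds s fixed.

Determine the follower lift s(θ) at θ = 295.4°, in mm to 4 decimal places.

seg 1 [0°–57.9°] cycloidal, h=9: full span → s += 9 → s = 9.0000
seg 2 [57.9°–234.1°] dwell: s stays 9.0000
seg 3 [234.1°–319°] cycloidal, h=10: θ=295.4° here. β=61.3, B=84.9. 10·(0.7220 − sin(2π·0.7220)/(2π)) = 8.7873 → s = 17.7873

17.7873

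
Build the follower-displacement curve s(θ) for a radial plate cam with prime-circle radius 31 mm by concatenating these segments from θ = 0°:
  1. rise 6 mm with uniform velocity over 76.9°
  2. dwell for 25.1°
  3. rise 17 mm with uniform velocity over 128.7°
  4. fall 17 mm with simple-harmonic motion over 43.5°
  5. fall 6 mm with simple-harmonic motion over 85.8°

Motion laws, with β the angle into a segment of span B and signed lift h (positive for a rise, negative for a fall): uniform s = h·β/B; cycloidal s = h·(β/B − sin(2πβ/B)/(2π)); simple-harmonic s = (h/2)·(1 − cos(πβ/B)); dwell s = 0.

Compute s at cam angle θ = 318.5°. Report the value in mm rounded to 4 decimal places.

seg 1 [0°–76.9°] uniform, h=6: full span → s += 6 → s = 6.0000
seg 2 [76.9°–102°] dwell: s stays 6.0000
seg 3 [102°–230.7°] uniform, h=17: full span → s += 17 → s = 23.0000
seg 4 [230.7°–274.2°] simple-harmonic, h=-17: full span → s += -17 → s = 6.0000
seg 5 [274.2°–360°] simple-harmonic, h=-6: θ=318.5° here. β=44.3, B=85.8. -6/2·(1 − cos(π·0.5163)) = -3.1537 → s = 2.8463

2.8463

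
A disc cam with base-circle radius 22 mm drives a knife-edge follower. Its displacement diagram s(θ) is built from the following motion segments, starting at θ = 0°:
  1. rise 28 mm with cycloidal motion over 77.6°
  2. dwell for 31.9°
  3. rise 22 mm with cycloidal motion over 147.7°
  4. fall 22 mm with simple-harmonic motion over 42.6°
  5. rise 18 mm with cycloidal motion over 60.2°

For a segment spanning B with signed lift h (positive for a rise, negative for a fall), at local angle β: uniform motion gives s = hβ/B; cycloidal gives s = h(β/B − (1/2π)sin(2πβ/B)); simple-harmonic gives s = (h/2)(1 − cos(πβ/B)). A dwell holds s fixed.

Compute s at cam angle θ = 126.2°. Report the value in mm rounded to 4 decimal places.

seg 1 [0°–77.6°] cycloidal, h=28: full span → s += 28 → s = 28.0000
seg 2 [77.6°–109.5°] dwell: s stays 28.0000
seg 3 [109.5°–257.2°] cycloidal, h=22: θ=126.2° here. β=16.7, B=147.7. 22·(0.1131 − sin(2π·0.1131)/(2π)) = 0.2040 → s = 28.2040

28.2040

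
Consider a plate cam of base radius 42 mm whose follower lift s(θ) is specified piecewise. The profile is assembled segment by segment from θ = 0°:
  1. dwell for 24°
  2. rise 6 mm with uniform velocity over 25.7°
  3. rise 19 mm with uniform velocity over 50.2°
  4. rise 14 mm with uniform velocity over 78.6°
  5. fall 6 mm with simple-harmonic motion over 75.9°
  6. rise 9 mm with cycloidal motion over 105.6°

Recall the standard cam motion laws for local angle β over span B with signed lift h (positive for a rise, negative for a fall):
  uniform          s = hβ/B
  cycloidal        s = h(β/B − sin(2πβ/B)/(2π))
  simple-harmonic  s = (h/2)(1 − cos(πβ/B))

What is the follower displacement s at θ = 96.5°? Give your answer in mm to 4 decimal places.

seg 1 [0°–24°] dwell: s stays 0.0000
seg 2 [24°–49.7°] uniform, h=6: full span → s += 6 → s = 6.0000
seg 3 [49.7°–99.9°] uniform, h=19: θ=96.5° here. β=46.8, B=50.2. 19·46.8/50.2 = 17.7131 → s = 23.7131

23.7131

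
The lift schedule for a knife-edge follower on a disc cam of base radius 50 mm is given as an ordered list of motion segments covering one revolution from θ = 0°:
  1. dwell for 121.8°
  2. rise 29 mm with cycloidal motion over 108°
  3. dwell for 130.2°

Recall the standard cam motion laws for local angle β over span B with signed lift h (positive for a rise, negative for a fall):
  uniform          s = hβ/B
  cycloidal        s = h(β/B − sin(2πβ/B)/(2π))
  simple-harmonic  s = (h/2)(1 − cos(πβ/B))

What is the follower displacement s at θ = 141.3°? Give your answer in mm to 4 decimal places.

seg 1 [0°–121.8°] dwell: s stays 0.0000
seg 2 [121.8°–229.8°] cycloidal, h=29: θ=141.3° here. β=19.5, B=108. 29·(0.1806 − sin(2π·0.1806)/(2π)) = 1.0531 → s = 1.0531

1.0531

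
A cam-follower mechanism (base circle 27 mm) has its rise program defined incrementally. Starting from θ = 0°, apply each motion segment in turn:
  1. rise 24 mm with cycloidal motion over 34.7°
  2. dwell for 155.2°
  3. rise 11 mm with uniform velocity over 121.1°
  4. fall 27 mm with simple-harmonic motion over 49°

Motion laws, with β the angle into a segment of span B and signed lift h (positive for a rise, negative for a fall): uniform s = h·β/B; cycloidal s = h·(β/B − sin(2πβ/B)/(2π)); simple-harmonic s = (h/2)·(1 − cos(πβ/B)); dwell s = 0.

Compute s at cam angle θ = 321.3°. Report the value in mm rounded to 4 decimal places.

seg 1 [0°–34.7°] cycloidal, h=24: full span → s += 24 → s = 24.0000
seg 2 [34.7°–189.9°] dwell: s stays 24.0000
seg 3 [189.9°–311°] uniform, h=11: full span → s += 11 → s = 35.0000
seg 4 [311°–360°] simple-harmonic, h=-27: θ=321.3° here. β=10.3, B=49. -27/2·(1 − cos(π·0.2102)) = -2.8382 → s = 32.1618

32.1618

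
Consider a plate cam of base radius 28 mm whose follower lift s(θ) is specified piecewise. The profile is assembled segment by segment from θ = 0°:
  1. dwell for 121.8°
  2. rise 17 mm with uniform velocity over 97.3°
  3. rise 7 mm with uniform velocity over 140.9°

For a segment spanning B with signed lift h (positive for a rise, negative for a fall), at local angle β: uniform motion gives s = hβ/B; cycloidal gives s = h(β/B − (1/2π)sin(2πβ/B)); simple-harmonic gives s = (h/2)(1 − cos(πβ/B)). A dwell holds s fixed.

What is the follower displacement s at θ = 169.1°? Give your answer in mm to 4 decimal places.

seg 1 [0°–121.8°] dwell: s stays 0.0000
seg 2 [121.8°–219.1°] uniform, h=17: θ=169.1° here. β=47.3, B=97.3. 17·47.3/97.3 = 8.2641 → s = 8.2641

8.2641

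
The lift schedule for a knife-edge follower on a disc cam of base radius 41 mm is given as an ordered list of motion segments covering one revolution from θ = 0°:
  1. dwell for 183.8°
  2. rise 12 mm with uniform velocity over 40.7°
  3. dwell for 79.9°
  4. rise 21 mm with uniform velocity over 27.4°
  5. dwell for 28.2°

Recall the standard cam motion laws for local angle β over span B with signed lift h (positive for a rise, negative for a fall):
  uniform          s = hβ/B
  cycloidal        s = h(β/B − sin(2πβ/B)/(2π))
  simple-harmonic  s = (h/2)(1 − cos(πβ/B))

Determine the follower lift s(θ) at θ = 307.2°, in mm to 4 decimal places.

seg 1 [0°–183.8°] dwell: s stays 0.0000
seg 2 [183.8°–224.5°] uniform, h=12: full span → s += 12 → s = 12.0000
seg 3 [224.5°–304.4°] dwell: s stays 12.0000
seg 4 [304.4°–331.8°] uniform, h=21: θ=307.2° here. β=2.8, B=27.4. 21·2.8/27.4 = 2.1460 → s = 14.1460

14.1460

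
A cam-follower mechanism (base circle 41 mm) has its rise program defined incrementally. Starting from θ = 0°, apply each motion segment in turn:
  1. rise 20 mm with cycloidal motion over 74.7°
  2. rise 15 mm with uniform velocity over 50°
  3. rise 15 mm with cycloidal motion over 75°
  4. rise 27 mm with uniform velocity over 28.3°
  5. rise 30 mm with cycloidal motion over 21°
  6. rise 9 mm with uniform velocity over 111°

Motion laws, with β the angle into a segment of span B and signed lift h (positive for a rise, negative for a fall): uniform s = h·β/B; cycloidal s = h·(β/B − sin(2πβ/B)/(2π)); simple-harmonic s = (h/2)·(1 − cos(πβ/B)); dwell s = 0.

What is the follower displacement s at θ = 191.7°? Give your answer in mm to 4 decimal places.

seg 1 [0°–74.7°] cycloidal, h=20: full span → s += 20 → s = 20.0000
seg 2 [74.7°–124.7°] uniform, h=15: full span → s += 15 → s = 35.0000
seg 3 [124.7°–199.7°] cycloidal, h=15: θ=191.7° here. β=67, B=75. 15·(0.8933 − sin(2π·0.8933)/(2π)) = 14.8829 → s = 49.8829

49.8829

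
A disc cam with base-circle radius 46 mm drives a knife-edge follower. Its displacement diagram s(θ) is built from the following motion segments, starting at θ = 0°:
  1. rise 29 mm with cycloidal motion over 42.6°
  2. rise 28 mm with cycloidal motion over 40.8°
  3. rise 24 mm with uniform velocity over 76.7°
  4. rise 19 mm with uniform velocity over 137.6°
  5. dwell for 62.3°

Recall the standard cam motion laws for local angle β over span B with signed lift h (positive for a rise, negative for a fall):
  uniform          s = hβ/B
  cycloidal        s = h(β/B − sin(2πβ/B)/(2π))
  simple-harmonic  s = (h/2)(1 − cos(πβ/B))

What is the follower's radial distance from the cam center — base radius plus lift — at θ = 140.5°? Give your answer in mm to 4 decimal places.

seg 1 [0°–42.6°] cycloidal, h=29: full span → s += 29 → s = 29.0000
seg 2 [42.6°–83.4°] cycloidal, h=28: full span → s += 28 → s = 57.0000
seg 3 [83.4°–160.1°] uniform, h=24: θ=140.5° here. β=57.1, B=76.7. 24·57.1/76.7 = 17.8670 → s = 74.8670
radial distance = base radius + s = 46 + 74.8670 = 120.8670

120.8670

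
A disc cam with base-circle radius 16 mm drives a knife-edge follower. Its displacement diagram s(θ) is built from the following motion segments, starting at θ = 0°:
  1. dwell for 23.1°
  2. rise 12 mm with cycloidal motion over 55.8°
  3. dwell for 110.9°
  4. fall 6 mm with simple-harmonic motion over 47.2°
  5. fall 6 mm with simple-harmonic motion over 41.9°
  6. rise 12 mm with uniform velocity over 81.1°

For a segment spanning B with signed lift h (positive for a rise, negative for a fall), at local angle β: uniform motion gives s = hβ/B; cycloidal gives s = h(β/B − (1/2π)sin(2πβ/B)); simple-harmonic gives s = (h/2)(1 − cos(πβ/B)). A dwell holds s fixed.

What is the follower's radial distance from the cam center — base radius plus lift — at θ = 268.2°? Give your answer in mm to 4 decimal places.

seg 1 [0°–23.1°] dwell: s stays 0.0000
seg 2 [23.1°–78.9°] cycloidal, h=12: full span → s += 12 → s = 12.0000
seg 3 [78.9°–189.8°] dwell: s stays 12.0000
seg 4 [189.8°–237°] simple-harmonic, h=-6: full span → s += -6 → s = 6.0000
seg 5 [237°–278.9°] simple-harmonic, h=-6: θ=268.2° here. β=31.2, B=41.9. -6/2·(1 − cos(π·0.7446)) = -5.0852 → s = 0.9148
radial distance = base radius + s = 16 + 0.9148 = 16.9148

16.9148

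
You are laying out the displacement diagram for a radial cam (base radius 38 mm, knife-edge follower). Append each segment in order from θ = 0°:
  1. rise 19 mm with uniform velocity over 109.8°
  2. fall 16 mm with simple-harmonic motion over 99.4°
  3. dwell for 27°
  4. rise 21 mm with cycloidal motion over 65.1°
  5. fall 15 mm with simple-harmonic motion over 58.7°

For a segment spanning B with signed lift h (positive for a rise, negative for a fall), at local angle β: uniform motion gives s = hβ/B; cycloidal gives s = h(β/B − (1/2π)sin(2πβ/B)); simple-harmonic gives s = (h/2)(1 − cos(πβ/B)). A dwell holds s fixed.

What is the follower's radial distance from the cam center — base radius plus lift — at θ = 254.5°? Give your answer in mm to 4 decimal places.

seg 1 [0°–109.8°] uniform, h=19: full span → s += 19 → s = 19.0000
seg 2 [109.8°–209.2°] simple-harmonic, h=-16: full span → s += -16 → s = 3.0000
seg 3 [209.2°–236.2°] dwell: s stays 3.0000
seg 4 [236.2°–301.3°] cycloidal, h=21: θ=254.5° here. β=18.3, B=65.1. 21·(0.2811 − sin(2π·0.2811)/(2π)) = 2.6246 → s = 5.6246
radial distance = base radius + s = 38 + 5.6246 = 43.6246

43.6246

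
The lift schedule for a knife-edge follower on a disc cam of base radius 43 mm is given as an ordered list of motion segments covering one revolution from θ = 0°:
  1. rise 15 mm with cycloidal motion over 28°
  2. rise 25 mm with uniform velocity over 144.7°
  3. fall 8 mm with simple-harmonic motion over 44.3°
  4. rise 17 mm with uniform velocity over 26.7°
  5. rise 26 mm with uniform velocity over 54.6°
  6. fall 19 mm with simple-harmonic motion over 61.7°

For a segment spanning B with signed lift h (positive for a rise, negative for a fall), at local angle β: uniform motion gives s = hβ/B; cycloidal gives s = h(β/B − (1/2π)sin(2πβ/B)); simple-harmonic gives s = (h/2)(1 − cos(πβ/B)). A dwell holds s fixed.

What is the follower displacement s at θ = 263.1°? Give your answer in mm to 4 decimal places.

seg 1 [0°–28°] cycloidal, h=15: full span → s += 15 → s = 15.0000
seg 2 [28°–172.7°] uniform, h=25: full span → s += 25 → s = 40.0000
seg 3 [172.7°–217°] simple-harmonic, h=-8: full span → s += -8 → s = 32.0000
seg 4 [217°–243.7°] uniform, h=17: full span → s += 17 → s = 49.0000
seg 5 [243.7°–298.3°] uniform, h=26: θ=263.1° here. β=19.4, B=54.6. 26·19.4/54.6 = 9.2381 → s = 58.2381

58.2381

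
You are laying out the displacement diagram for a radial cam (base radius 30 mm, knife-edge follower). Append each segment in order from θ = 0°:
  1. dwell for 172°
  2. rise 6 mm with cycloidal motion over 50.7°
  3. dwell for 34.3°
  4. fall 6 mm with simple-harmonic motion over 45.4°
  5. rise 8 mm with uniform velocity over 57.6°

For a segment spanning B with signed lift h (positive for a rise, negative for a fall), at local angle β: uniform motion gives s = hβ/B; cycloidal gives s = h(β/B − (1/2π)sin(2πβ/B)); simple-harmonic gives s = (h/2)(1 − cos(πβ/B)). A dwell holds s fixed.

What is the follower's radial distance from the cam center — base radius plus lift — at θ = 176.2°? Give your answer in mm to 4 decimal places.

seg 1 [0°–172°] dwell: s stays 0.0000
seg 2 [172°–222.7°] cycloidal, h=6: θ=176.2° here. β=4.2, B=50.7. 6·(0.0828 − sin(2π·0.0828)/(2π)) = 0.0221 → s = 0.0221
radial distance = base radius + s = 30 + 0.0221 = 30.0221

30.0221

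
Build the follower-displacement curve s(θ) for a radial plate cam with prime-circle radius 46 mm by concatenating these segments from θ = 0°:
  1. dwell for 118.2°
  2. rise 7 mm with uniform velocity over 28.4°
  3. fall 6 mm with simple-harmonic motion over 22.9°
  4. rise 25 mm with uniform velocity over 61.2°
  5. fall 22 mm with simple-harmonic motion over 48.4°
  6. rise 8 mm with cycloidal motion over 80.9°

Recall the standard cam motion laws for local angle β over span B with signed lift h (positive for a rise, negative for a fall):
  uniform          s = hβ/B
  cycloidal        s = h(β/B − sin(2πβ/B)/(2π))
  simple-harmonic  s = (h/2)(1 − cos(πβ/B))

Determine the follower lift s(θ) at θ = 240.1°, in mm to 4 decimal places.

seg 1 [0°–118.2°] dwell: s stays 0.0000
seg 2 [118.2°–146.6°] uniform, h=7: full span → s += 7 → s = 7.0000
seg 3 [146.6°–169.5°] simple-harmonic, h=-6: full span → s += -6 → s = 1.0000
seg 4 [169.5°–230.7°] uniform, h=25: full span → s += 25 → s = 26.0000
seg 5 [230.7°–279.1°] simple-harmonic, h=-22: θ=240.1° here. β=9.4, B=48.4. -22/2·(1 − cos(π·0.1942)) = -1.9848 → s = 24.0152

24.0152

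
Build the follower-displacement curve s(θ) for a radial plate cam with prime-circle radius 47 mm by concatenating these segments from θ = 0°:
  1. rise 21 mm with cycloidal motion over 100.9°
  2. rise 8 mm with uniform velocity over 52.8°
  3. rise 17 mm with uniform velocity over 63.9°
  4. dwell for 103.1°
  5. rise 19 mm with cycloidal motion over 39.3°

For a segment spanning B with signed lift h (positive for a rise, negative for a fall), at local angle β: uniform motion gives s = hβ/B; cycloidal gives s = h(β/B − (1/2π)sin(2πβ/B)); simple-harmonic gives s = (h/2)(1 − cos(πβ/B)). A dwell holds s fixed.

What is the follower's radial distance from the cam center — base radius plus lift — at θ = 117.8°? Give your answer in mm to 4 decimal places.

seg 1 [0°–100.9°] cycloidal, h=21: full span → s += 21 → s = 21.0000
seg 2 [100.9°–153.7°] uniform, h=8: θ=117.8° here. β=16.9, B=52.8. 8·16.9/52.8 = 2.5606 → s = 23.5606
radial distance = base radius + s = 47 + 23.5606 = 70.5606

70.5606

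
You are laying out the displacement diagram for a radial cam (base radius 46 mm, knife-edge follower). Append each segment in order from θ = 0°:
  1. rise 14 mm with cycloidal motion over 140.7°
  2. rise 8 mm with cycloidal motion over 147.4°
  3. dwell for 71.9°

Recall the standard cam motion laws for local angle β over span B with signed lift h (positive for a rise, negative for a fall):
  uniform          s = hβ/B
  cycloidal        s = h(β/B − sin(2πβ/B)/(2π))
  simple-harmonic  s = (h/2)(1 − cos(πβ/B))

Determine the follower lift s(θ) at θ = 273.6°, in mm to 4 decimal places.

seg 1 [0°–140.7°] cycloidal, h=14: full span → s += 14 → s = 14.0000
seg 2 [140.7°–288.1°] cycloidal, h=8: θ=273.6° here. β=132.9, B=147.4. 8·(0.9016 − sin(2π·0.9016)/(2π)) = 7.9508 → s = 21.9508

21.9508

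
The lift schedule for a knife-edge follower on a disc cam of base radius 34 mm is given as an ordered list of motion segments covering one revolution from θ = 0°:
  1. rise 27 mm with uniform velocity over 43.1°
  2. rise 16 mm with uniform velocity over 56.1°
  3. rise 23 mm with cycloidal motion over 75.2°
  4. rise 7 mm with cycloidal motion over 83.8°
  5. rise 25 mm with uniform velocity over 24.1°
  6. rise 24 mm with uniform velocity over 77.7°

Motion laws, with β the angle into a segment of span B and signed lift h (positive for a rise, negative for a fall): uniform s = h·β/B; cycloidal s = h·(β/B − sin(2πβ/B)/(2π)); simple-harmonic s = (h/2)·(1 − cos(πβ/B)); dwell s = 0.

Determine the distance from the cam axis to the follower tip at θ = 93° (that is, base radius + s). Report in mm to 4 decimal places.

seg 1 [0°–43.1°] uniform, h=27: full span → s += 27 → s = 27.0000
seg 2 [43.1°–99.2°] uniform, h=16: θ=93° here. β=49.9, B=56.1. 16·49.9/56.1 = 14.2317 → s = 41.2317
radial distance = base radius + s = 34 + 41.2317 = 75.2317

75.2317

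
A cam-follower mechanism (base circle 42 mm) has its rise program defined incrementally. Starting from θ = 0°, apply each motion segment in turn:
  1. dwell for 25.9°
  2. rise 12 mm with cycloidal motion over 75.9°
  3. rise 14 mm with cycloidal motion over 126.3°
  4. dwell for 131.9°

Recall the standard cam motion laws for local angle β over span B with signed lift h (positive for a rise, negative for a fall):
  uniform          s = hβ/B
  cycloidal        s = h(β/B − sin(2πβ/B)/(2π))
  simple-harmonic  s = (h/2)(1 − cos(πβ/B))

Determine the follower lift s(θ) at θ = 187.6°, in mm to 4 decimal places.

seg 1 [0°–25.9°] dwell: s stays 0.0000
seg 2 [25.9°–101.8°] cycloidal, h=12: full span → s += 12 → s = 12.0000
seg 3 [101.8°–228.1°] cycloidal, h=14: θ=187.6° here. β=85.8, B=126.3. 14·(0.6793 − sin(2π·0.6793)/(2π)) = 11.5228 → s = 23.5228

23.5228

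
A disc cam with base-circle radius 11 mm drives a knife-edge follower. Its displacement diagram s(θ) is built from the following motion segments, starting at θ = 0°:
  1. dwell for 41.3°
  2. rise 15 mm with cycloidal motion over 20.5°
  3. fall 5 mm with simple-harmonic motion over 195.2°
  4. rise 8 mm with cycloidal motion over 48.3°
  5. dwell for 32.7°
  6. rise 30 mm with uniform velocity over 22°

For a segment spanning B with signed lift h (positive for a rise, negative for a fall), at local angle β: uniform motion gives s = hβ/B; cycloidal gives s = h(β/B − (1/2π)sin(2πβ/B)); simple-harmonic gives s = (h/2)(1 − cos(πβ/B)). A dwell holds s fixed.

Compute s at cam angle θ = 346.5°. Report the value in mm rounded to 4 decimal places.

seg 1 [0°–41.3°] dwell: s stays 0.0000
seg 2 [41.3°–61.8°] cycloidal, h=15: full span → s += 15 → s = 15.0000
seg 3 [61.8°–257°] simple-harmonic, h=-5: full span → s += -5 → s = 10.0000
seg 4 [257°–305.3°] cycloidal, h=8: full span → s += 8 → s = 18.0000
seg 5 [305.3°–338°] dwell: s stays 18.0000
seg 6 [338°–360°] uniform, h=30: θ=346.5° here. β=8.5, B=22. 30·8.5/22 = 11.5909 → s = 29.5909

29.5909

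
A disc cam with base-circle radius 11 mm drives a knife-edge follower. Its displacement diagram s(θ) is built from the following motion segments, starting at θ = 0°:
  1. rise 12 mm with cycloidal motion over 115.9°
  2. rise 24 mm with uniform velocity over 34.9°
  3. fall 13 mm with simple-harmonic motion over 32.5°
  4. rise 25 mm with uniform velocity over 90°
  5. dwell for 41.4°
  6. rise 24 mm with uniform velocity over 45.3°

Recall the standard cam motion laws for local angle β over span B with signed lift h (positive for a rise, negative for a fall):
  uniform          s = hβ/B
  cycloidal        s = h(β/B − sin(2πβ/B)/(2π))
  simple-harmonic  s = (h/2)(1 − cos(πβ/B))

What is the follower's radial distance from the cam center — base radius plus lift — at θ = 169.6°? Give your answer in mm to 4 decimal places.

seg 1 [0°–115.9°] cycloidal, h=12: full span → s += 12 → s = 12.0000
seg 2 [115.9°–150.8°] uniform, h=24: full span → s += 24 → s = 36.0000
seg 3 [150.8°–183.3°] simple-harmonic, h=-13: θ=169.6° here. β=18.8, B=32.5. -13/2·(1 − cos(π·0.5785)) = -8.0860 → s = 27.9140
radial distance = base radius + s = 11 + 27.9140 = 38.9140

38.9140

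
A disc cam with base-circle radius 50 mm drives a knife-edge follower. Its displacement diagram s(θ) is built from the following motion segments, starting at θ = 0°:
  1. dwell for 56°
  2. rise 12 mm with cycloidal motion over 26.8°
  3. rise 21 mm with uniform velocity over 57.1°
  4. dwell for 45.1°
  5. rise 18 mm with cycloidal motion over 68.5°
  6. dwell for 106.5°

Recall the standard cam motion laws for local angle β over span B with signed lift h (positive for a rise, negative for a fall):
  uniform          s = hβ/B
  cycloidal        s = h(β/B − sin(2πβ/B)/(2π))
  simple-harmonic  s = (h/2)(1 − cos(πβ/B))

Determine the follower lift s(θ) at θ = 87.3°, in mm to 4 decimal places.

seg 1 [0°–56°] dwell: s stays 0.0000
seg 2 [56°–82.8°] cycloidal, h=12: full span → s += 12 → s = 12.0000
seg 3 [82.8°–139.9°] uniform, h=21: θ=87.3° here. β=4.5, B=57.1. 21·4.5/57.1 = 1.6550 → s = 13.6550

13.6550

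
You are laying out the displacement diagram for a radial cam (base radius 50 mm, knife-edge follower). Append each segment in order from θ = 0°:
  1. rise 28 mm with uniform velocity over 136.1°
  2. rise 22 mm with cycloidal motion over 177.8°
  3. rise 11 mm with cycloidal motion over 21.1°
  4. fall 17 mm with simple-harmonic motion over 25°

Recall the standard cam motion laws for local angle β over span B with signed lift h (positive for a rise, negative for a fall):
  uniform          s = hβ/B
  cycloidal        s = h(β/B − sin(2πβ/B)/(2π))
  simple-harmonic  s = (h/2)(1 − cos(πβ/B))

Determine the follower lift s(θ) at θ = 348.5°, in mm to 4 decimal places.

seg 1 [0°–136.1°] uniform, h=28: full span → s += 28 → s = 28.0000
seg 2 [136.1°–313.9°] cycloidal, h=22: full span → s += 22 → s = 50.0000
seg 3 [313.9°–335°] cycloidal, h=11: full span → s += 11 → s = 61.0000
seg 4 [335°–360°] simple-harmonic, h=-17: θ=348.5° here. β=13.5, B=25. -17/2·(1 − cos(π·0.5400)) = -9.5653 → s = 51.4347

51.4347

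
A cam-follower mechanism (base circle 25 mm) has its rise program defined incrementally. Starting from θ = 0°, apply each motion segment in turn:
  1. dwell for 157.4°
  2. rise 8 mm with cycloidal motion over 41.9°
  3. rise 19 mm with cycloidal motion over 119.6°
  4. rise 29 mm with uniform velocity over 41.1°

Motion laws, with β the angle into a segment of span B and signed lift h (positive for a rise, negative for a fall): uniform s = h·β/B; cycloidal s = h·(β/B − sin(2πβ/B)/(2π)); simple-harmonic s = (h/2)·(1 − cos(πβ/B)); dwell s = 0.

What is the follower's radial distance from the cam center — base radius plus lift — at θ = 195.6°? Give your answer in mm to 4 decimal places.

seg 1 [0°–157.4°] dwell: s stays 0.0000
seg 2 [157.4°–199.3°] cycloidal, h=8: θ=195.6° here. β=38.2, B=41.9. 8·(0.9117 − sin(2π·0.9117)/(2π)) = 7.9643 → s = 7.9643
radial distance = base radius + s = 25 + 7.9643 = 32.9643

32.9643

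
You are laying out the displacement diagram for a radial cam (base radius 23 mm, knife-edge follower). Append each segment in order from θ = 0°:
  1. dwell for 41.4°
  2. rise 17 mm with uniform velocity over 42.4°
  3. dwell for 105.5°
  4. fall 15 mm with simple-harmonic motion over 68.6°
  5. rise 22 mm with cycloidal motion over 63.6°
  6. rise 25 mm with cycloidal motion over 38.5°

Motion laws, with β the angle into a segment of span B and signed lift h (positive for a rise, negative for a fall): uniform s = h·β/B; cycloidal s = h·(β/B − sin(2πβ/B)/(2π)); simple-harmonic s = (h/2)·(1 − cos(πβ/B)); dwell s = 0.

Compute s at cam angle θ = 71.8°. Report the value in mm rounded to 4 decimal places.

seg 1 [0°–41.4°] dwell: s stays 0.0000
seg 2 [41.4°–83.8°] uniform, h=17: θ=71.8° here. β=30.4, B=42.4. 17·30.4/42.4 = 12.1887 → s = 12.1887

12.1887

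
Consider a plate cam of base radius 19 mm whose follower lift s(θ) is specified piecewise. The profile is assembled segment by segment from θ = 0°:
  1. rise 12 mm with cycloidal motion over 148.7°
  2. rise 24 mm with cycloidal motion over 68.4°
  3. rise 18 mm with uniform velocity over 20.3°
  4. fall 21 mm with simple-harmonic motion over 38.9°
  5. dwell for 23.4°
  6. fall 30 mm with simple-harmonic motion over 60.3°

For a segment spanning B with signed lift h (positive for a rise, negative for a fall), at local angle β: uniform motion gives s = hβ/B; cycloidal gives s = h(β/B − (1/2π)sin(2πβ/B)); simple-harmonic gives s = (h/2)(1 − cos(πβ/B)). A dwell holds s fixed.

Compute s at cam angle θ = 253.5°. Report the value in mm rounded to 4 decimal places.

seg 1 [0°–148.7°] cycloidal, h=12: full span → s += 12 → s = 12.0000
seg 2 [148.7°–217.1°] cycloidal, h=24: full span → s += 24 → s = 36.0000
seg 3 [217.1°–237.4°] uniform, h=18: full span → s += 18 → s = 54.0000
seg 4 [237.4°–276.3°] simple-harmonic, h=-21: θ=253.5° here. β=16.1, B=38.9. -21/2·(1 − cos(π·0.4139)) = -7.6938 → s = 46.3062

46.3062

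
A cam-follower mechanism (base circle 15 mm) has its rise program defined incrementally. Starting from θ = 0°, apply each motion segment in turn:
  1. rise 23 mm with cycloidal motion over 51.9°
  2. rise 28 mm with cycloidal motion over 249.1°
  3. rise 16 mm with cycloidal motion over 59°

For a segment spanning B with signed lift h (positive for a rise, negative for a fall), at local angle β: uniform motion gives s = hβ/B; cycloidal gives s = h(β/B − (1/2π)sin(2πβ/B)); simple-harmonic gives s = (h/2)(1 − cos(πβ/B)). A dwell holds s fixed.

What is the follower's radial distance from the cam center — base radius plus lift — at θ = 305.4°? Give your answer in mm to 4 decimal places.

seg 1 [0°–51.9°] cycloidal, h=23: full span → s += 23 → s = 23.0000
seg 2 [51.9°–301°] cycloidal, h=28: full span → s += 28 → s = 51.0000
seg 3 [301°–360°] cycloidal, h=16: θ=305.4° here. β=4.4, B=59. 16·(0.0746 − sin(2π·0.0746)/(2π)) = 0.0432 → s = 51.0432
radial distance = base radius + s = 15 + 51.0432 = 66.0432

66.0432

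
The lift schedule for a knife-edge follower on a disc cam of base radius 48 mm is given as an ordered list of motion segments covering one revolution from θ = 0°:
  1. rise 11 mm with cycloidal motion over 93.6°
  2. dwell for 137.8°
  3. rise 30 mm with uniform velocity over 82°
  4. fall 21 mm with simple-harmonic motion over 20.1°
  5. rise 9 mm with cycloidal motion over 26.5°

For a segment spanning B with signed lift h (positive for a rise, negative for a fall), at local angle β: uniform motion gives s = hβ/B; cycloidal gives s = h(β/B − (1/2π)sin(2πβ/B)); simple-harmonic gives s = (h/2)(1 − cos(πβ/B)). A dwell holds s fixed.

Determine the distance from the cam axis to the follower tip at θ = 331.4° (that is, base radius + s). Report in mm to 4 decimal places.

seg 1 [0°–93.6°] cycloidal, h=11: full span → s += 11 → s = 11.0000
seg 2 [93.6°–231.4°] dwell: s stays 11.0000
seg 3 [231.4°–313.4°] uniform, h=30: full span → s += 30 → s = 41.0000
seg 4 [313.4°–333.5°] simple-harmonic, h=-21: θ=331.4° here. β=18, B=20.1. -21/2·(1 − cos(π·0.8955)) = -20.4395 → s = 20.5605
radial distance = base radius + s = 48 + 20.5605 = 68.5605

68.5605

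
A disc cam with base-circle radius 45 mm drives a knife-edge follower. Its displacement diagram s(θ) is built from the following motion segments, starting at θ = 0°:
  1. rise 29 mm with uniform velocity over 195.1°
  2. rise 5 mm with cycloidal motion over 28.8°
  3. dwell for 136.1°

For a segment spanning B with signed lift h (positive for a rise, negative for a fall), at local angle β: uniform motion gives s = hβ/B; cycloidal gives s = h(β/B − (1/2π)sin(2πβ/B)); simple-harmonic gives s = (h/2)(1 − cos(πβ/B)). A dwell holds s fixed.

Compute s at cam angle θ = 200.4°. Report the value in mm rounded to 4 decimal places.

seg 1 [0°–195.1°] uniform, h=29: full span → s += 29 → s = 29.0000
seg 2 [195.1°–223.9°] cycloidal, h=5: θ=200.4° here. β=5.3, B=28.8. 5·(0.1840 − sin(2π·0.1840)/(2π)) = 0.1918 → s = 29.1918

29.1918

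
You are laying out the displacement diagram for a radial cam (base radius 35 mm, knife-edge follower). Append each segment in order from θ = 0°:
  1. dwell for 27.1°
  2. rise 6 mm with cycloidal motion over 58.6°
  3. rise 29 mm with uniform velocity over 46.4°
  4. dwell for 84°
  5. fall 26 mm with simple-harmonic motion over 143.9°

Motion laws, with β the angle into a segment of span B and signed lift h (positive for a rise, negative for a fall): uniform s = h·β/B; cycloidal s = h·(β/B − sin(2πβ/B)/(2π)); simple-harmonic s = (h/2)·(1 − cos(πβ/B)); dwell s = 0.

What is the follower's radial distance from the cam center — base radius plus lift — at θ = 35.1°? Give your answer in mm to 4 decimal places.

seg 1 [0°–27.1°] dwell: s stays 0.0000
seg 2 [27.1°–85.7°] cycloidal, h=6: θ=35.1° here. β=8, B=58.6. 6·(0.1365 − sin(2π·0.1365)/(2π)) = 0.0968 → s = 0.0968
radial distance = base radius + s = 35 + 0.0968 = 35.0968

35.0968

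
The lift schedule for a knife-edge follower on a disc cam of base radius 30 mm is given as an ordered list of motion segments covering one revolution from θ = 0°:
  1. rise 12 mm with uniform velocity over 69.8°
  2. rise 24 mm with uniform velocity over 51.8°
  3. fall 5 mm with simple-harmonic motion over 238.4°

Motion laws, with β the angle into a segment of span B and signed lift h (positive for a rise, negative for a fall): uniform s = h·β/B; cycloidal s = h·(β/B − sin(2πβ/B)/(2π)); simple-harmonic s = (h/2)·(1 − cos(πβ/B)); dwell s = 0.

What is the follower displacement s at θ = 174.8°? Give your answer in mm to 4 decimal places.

seg 1 [0°–69.8°] uniform, h=12: full span → s += 12 → s = 12.0000
seg 2 [69.8°–121.6°] uniform, h=24: full span → s += 24 → s = 36.0000
seg 3 [121.6°–360°] simple-harmonic, h=-5: θ=174.8° here. β=53.2, B=238.4. -5/2·(1 − cos(π·0.2232)) = -0.5896 → s = 35.4104

35.4104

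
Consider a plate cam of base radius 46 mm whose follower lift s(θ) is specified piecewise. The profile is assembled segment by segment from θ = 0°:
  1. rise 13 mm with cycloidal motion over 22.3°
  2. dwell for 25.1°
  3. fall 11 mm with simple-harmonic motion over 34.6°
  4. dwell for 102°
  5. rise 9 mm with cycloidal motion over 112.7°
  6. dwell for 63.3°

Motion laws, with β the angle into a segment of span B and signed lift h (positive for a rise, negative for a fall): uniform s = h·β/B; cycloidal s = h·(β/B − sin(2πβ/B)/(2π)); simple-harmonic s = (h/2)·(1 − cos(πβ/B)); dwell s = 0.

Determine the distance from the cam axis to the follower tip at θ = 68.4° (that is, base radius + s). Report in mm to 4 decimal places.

seg 1 [0°–22.3°] cycloidal, h=13: full span → s += 13 → s = 13.0000
seg 2 [22.3°–47.4°] dwell: s stays 13.0000
seg 3 [47.4°–82°] simple-harmonic, h=-11: θ=68.4° here. β=21, B=34.6. -11/2·(1 − cos(π·0.6069)) = -7.3132 → s = 5.6868
radial distance = base radius + s = 46 + 5.6868 = 51.6868

51.6868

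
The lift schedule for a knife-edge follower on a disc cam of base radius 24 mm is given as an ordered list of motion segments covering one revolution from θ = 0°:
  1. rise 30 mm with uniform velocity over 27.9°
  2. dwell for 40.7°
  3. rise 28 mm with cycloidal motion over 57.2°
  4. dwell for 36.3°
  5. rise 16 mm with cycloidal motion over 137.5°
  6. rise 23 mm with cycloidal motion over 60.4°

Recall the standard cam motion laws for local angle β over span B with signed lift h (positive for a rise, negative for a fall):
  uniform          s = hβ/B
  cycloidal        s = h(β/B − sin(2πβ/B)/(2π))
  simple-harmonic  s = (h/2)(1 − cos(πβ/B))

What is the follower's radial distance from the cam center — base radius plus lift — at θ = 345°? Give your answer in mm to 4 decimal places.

seg 1 [0°–27.9°] uniform, h=30: full span → s += 30 → s = 30.0000
seg 2 [27.9°–68.6°] dwell: s stays 30.0000
seg 3 [68.6°–125.8°] cycloidal, h=28: full span → s += 28 → s = 58.0000
seg 4 [125.8°–162.1°] dwell: s stays 58.0000
seg 5 [162.1°–299.6°] cycloidal, h=16: full span → s += 16 → s = 74.0000
seg 6 [299.6°–360°] cycloidal, h=23: θ=345° here. β=45.4, B=60.4. 23·(0.7517 − sin(2π·0.7517)/(2π)) = 20.9484 → s = 94.9484
radial distance = base radius + s = 24 + 94.9484 = 118.9484

118.9484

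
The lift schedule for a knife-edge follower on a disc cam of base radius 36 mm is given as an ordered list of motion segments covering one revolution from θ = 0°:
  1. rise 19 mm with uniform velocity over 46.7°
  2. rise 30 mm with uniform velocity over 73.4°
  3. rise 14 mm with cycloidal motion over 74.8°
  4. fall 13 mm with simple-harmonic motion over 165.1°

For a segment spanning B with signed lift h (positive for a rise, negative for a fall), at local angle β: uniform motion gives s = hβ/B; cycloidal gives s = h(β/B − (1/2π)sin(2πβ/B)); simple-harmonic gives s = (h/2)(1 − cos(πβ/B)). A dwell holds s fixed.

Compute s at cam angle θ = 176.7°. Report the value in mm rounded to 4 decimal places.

seg 1 [0°–46.7°] uniform, h=19: full span → s += 19 → s = 19.0000
seg 2 [46.7°–120.1°] uniform, h=30: full span → s += 30 → s = 49.0000
seg 3 [120.1°–194.9°] cycloidal, h=14: θ=176.7° here. β=56.6, B=74.8. 14·(0.7567 − sin(2π·0.7567)/(2π)) = 12.8198 → s = 61.8198

61.8198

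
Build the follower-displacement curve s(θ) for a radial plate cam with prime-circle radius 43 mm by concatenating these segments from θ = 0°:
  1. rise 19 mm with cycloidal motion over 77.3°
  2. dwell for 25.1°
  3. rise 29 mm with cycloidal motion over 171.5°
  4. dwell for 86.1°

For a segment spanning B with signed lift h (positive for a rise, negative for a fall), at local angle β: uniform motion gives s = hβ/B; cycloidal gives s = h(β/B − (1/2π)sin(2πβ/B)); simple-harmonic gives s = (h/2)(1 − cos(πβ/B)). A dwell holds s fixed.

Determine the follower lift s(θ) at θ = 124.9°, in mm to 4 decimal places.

seg 1 [0°–77.3°] cycloidal, h=19: full span → s += 19 → s = 19.0000
seg 2 [77.3°–102.4°] dwell: s stays 19.0000
seg 3 [102.4°–273.9°] cycloidal, h=29: θ=124.9° here. β=22.5, B=171.5. 29·(0.1312 − sin(2π·0.1312)/(2π)) = 0.4165 → s = 19.4165

19.4165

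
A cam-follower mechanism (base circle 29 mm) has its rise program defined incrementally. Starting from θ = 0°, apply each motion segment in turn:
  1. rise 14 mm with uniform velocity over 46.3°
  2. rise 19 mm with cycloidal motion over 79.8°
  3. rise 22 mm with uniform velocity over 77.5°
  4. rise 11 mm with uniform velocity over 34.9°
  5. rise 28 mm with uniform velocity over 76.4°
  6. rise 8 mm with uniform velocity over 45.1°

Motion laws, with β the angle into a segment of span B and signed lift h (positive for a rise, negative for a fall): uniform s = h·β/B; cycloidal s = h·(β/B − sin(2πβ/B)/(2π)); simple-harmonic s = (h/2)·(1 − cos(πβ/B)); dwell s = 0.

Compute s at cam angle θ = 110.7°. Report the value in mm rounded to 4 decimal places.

seg 1 [0°–46.3°] uniform, h=14: full span → s += 14 → s = 14.0000
seg 2 [46.3°–126.1°] cycloidal, h=19: θ=110.7° here. β=64.4, B=79.8. 19·(0.8070 − sin(2π·0.8070)/(2π)) = 18.1653 → s = 32.1653

32.1653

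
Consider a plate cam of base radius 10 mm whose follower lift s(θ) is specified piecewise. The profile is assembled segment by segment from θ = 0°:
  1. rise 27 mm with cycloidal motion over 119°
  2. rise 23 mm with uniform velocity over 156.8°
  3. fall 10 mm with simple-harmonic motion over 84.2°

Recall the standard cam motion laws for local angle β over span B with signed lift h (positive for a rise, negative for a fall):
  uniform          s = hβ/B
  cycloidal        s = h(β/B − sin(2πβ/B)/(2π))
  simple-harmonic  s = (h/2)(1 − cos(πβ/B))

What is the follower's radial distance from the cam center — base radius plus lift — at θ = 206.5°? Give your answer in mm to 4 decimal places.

seg 1 [0°–119°] cycloidal, h=27: full span → s += 27 → s = 27.0000
seg 2 [119°–275.8°] uniform, h=23: θ=206.5° here. β=87.5, B=156.8. 23·87.5/156.8 = 12.8348 → s = 39.8348
radial distance = base radius + s = 10 + 39.8348 = 49.8348

49.8348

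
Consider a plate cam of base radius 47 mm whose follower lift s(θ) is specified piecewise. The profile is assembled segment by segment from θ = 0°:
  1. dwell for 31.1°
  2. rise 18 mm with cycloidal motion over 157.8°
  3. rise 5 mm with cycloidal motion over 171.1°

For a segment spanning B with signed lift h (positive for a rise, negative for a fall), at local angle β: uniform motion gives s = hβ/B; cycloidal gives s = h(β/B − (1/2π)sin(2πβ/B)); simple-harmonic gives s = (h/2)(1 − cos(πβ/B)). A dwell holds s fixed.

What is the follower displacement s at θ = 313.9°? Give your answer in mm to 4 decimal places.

seg 1 [0°–31.1°] dwell: s stays 0.0000
seg 2 [31.1°–188.9°] cycloidal, h=18: full span → s += 18 → s = 18.0000
seg 3 [188.9°–360°] cycloidal, h=5: θ=313.9° here. β=125, B=171.1. 5·(0.7306 − sin(2π·0.7306)/(2π)) = 4.4427 → s = 22.4427

22.4427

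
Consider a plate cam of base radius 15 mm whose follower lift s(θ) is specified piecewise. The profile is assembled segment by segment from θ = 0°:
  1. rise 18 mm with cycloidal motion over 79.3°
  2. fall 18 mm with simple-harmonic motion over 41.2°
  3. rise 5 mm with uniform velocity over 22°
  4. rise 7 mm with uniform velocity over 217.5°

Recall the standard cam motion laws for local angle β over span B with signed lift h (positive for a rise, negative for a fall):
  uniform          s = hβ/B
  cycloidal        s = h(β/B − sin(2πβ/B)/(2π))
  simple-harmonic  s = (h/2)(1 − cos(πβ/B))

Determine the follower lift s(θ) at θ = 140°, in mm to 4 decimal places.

seg 1 [0°–79.3°] cycloidal, h=18: full span → s += 18 → s = 18.0000
seg 2 [79.3°–120.5°] simple-harmonic, h=-18: full span → s += -18 → s = 0.0000
seg 3 [120.5°–142.5°] uniform, h=5: θ=140° here. β=19.5, B=22. 5·19.5/22 = 4.4318 → s = 4.4318

4.4318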